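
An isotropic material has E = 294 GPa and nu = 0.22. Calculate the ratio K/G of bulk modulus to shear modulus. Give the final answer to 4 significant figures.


G = E / (2*(1+nu))
G = 294 / (2*(1+0.22)) = 120.492 GPa
K = E / (3*(1-2*nu))
K = 294 / (3*(1-2*0.22)) = 175 GPa
K/G = 175 / 120.492 = 1.452


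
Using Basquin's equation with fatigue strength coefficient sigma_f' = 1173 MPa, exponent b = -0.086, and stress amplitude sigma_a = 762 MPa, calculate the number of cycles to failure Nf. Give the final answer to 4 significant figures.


sigma_a = sigma_f' * (2*Nf)^b
2*Nf = (sigma_a / sigma_f')^(1/b)
2*Nf = (762 / 1173)^(1/-0.086)
2*Nf = 150.802
Nf = 75.4 cycles


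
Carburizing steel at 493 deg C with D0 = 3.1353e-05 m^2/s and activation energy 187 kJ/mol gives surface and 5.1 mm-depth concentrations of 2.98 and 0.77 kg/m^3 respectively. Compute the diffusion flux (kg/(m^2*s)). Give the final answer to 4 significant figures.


Step 1: D = D0 * exp(-Qd/(R*T))
T = 493 + 273.15 = 766.15 K
D = 3.1353e-05 * exp(-187e3 / (8.314 * 766.15)) = 5.57849e-18 m^2/s
Step 2: J = D * (C1 - C2) / dx
J = 5.57849e-18 * (2.98 - 0.77) / 5.1e-03
J = 2.417e-15 kg/(m^2*s)


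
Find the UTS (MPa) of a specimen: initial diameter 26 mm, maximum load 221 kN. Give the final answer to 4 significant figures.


A0 = pi*(d/2)^2 = pi*(26/2)^2 = 530.929 mm^2
UTS = F_max / A0 = 221*1000 / 530.929
UTS = 416.3 MPa


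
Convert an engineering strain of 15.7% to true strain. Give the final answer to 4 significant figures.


epsilon_true = ln(1 + epsilon_eng)
epsilon_true = ln(1 + 0.157)
epsilon_true = 0.1458


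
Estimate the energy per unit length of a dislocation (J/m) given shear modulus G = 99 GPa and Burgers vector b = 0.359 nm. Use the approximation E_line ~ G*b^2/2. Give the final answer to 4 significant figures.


E = G*b^2/2
b = 0.359 nm = 3.59e-10 m
G = 99 GPa = 9.9e+10 Pa
E = 0.5 * 9.9e+10 * (3.59e-10)^2
E = 6.38e-09 J/m


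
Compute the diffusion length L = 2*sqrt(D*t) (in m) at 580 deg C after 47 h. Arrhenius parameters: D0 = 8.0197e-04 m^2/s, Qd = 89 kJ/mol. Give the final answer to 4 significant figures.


Step 1: D = D0 * exp(-Qd/(R*T))
T = 853.15 K
D = 8.0197e-04 * exp(-89e3 / (8.314 * 853.15)) = 2.85024e-09 m^2/s
Step 2: L = 2*sqrt(D*t)
t = 47 h = 169200 s
L = 2*sqrt(2.85024e-09 * 169200) = 0.04392 m


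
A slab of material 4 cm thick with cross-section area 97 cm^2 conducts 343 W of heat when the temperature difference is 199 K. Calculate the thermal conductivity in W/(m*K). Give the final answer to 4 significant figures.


k = Q*L / (A*dT)
L = 0.04 m, A = 9.7e-03 m^2
k = 343 * 0.04 / (9.7e-03 * 199)
k = 7.108 W/(m*K)


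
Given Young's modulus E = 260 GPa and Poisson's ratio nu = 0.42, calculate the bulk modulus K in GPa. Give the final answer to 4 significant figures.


K = E / (3*(1-2*nu))
K = 260 / (3*(1-2*0.42))
K = 541.7 GPa


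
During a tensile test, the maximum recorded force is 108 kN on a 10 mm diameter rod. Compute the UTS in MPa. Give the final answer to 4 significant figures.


A0 = pi*(d/2)^2 = pi*(10/2)^2 = 78.5398 mm^2
UTS = F_max / A0 = 108*1000 / 78.5398
UTS = 1375 MPa


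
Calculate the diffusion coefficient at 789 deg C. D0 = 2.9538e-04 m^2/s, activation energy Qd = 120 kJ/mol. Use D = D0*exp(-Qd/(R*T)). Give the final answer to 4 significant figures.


D = D0 * exp(-Qd / (R*T))
T = 1062.15 K
D = 2.9538e-04 * exp(-120e3 / (8.314 * 1062.15))
D = 3.705e-10 m^2/s


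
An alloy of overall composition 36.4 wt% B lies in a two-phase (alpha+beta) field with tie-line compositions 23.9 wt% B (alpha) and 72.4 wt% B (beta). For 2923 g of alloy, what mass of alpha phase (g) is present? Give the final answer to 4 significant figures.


f_alpha = (C_beta - C0) / (C_beta - C_alpha)
f_alpha = (72.4 - 36.4) / (72.4 - 23.9) = 0.742268
m_alpha = f_alpha * m_total = 0.742268 * 2923 = 2170 g


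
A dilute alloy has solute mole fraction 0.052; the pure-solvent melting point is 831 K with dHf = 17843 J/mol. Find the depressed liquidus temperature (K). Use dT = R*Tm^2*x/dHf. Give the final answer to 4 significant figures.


dT = R*Tm^2*x / dHf
dT = 8.314 * 831^2 * 0.052 / 17843
dT = 16.732 K
T_new = 831 - 16.732 = 814.3 K


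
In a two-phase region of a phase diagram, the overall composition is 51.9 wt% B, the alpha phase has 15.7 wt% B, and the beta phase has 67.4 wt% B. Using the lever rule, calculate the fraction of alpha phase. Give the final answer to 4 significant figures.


f_alpha = (C_beta - C0) / (C_beta - C_alpha)
f_alpha = (67.4 - 51.9) / (67.4 - 15.7)
f_alpha = 0.2998


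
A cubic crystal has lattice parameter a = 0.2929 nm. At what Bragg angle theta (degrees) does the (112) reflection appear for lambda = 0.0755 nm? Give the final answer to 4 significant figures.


d = a / sqrt(h^2+k^2+l^2)
d = 0.2929 / sqrt(6) = 0.119576 nm
lambda = 2*d*sin(theta)  =>  sin(theta) = lambda / (2*d)
sin(theta) = 0.0755 / (2 * 0.119576) = 0.315699
theta = 18.4 deg


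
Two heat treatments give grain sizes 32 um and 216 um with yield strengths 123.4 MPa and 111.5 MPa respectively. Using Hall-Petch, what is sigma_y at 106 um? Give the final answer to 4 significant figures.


sigma_y = sigma0 + k / sqrt(d)
1/sqrt(d1) = 1/sqrt(3.2e-05) = 176.777;  1/sqrt(d2) = 68.0414
k = (sigma1 - sigma2) / (1/sqrt(d1) - 1/sqrt(d2)) = (123.4 - 111.5) / (176.777 - 68.0414) = 0.10944 MPa*m^0.5
sigma0 = sigma1 - k/sqrt(d1) = 123.4 - 0.10944*176.777 = 104.054 MPa
sigma_y(d3) = 104.054 + 0.10944 / sqrt(1.06e-04) = 114.7 MPa


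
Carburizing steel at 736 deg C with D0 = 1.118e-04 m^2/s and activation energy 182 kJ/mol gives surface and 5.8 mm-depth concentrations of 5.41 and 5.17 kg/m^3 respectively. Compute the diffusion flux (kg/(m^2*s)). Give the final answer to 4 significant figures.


Step 1: D = D0 * exp(-Qd/(R*T))
T = 736 + 273.15 = 1009.15 K
D = 1.118e-04 * exp(-182e3 / (8.314 * 1009.15)) = 4.24223e-14 m^2/s
Step 2: J = D * (C1 - C2) / dx
J = 4.24223e-14 * (5.41 - 5.17) / 5.8e-03
J = 1.755e-12 kg/(m^2*s)


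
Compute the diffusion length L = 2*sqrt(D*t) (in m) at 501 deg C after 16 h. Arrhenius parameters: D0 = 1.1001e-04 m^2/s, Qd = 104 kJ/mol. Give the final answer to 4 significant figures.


Step 1: D = D0 * exp(-Qd/(R*T))
T = 774.15 K
D = 1.1001e-04 * exp(-104e3 / (8.314 * 774.15)) = 1.05665e-11 m^2/s
Step 2: L = 2*sqrt(D*t)
t = 16 h = 57600 s
L = 2*sqrt(1.05665e-11 * 57600) = 1.56e-03 m


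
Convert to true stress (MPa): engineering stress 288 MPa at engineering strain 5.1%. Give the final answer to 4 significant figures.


sigma_true = sigma_eng * (1 + epsilon_eng)
sigma_true = 288 * (1 + 0.051)
sigma_true = 302.7 MPa


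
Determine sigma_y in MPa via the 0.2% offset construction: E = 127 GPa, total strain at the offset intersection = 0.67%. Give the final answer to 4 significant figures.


Offset strain = 0.002
Elastic strain at yield = total_strain - offset = 6.7e-03 - 0.002 = 4.7e-03
sigma_y = E * elastic_strain = 127000 * 4.7e-03
sigma_y = 596.9 MPa


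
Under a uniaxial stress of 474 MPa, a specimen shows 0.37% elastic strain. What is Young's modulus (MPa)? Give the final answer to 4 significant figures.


E = sigma / epsilon
epsilon = 0.37% = 3.7e-03
E = 474 / 3.7e-03
E = 128100 MPa


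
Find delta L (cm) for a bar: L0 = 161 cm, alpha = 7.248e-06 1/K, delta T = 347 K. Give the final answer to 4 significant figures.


dL = L0 * alpha * dT
dL = 161 * 7.248e-06 * 347
dL = 0.4049 cm


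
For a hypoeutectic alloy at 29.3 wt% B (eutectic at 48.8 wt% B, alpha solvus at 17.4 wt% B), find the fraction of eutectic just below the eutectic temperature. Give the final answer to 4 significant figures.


f_primary = (C_e - C0) / (C_e - C_alpha_max)
f_primary = (48.8 - 29.3) / (48.8 - 17.4)
f_primary = 0.621019
f_eutectic = 1 - 0.621019 = 0.379


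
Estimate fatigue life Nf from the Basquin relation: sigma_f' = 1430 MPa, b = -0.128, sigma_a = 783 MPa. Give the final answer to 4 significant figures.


sigma_a = sigma_f' * (2*Nf)^b
2*Nf = (sigma_a / sigma_f')^(1/b)
2*Nf = (783 / 1430)^(1/-0.128)
2*Nf = 110.548
Nf = 55.27 cycles


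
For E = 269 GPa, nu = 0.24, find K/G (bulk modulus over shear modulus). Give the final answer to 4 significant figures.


G = E / (2*(1+nu))
G = 269 / (2*(1+0.24)) = 108.468 GPa
K = E / (3*(1-2*nu))
K = 269 / (3*(1-2*0.24)) = 172.436 GPa
K/G = 172.436 / 108.468 = 1.59


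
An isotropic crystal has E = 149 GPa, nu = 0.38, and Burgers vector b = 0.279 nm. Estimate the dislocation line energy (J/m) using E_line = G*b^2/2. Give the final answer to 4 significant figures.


Step 1: G = E / (2*(1+nu))
G = 149 / (2*(1+0.38)) = 53.9855 GPa = 5.39855e+10 Pa
Step 2: E_line = G*b^2/2
b = 0.279 nm = 2.79e-10 m
E_line = 0.5 * 5.39855e+10 * (2.79e-10)^2 = 2.101e-09 J/m


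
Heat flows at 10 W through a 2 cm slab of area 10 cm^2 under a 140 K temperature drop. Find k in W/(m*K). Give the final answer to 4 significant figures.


k = Q*L / (A*dT)
L = 0.02 m, A = 1e-03 m^2
k = 10 * 0.02 / (1e-03 * 140)
k = 1.429 W/(m*K)


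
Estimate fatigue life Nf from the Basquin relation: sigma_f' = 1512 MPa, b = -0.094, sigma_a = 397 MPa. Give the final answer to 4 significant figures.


sigma_a = sigma_f' * (2*Nf)^b
2*Nf = (sigma_a / sigma_f')^(1/b)
2*Nf = (397 / 1512)^(1/-0.094)
2*Nf = 1.50769e+06
Nf = 753800 cycles


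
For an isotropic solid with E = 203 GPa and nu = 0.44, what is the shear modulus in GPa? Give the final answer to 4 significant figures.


G = E / (2*(1+nu))
G = 203 / (2*(1+0.44))
G = 70.49 GPa


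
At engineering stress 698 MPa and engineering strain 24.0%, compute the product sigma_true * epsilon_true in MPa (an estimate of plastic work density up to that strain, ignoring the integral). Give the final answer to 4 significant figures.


sigma_true = sigma_eng * (1 + epsilon_eng)
sigma_true = 698 * (1 + 0.24) = 865.52 MPa
epsilon_true = ln(1 + epsilon_eng)
epsilon_true = ln(1 + 0.24) = 0.215111
sigma_true * epsilon_true = 865.52 * 0.215111 = 186.2 MPa


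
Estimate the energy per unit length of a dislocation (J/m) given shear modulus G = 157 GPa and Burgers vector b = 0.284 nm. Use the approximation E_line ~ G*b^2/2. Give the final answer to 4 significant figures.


E = G*b^2/2
b = 0.284 nm = 2.84e-10 m
G = 157 GPa = 1.57e+11 Pa
E = 0.5 * 1.57e+11 * (2.84e-10)^2
E = 6.331e-09 J/m


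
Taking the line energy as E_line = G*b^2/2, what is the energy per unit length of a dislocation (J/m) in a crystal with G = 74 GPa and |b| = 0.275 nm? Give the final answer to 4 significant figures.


E = G*b^2/2
b = 0.275 nm = 2.75e-10 m
G = 74 GPa = 7.4e+10 Pa
E = 0.5 * 7.4e+10 * (2.75e-10)^2
E = 2.798e-09 J/m


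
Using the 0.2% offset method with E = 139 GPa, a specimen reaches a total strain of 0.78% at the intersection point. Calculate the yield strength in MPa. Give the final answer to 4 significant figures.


Offset strain = 0.002
Elastic strain at yield = total_strain - offset = 7.8e-03 - 0.002 = 5.8e-03
sigma_y = E * elastic_strain = 139000 * 5.8e-03
sigma_y = 806.2 MPa


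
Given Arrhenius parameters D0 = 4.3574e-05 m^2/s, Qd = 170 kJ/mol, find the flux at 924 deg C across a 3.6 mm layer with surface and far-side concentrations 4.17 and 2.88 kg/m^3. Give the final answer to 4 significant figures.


Step 1: D = D0 * exp(-Qd/(R*T))
T = 924 + 273.15 = 1197.15 K
D = 4.3574e-05 * exp(-170e3 / (8.314 * 1197.15)) = 1.66508e-12 m^2/s
Step 2: J = D * (C1 - C2) / dx
J = 1.66508e-12 * (4.17 - 2.88) / 3.6e-03
J = 5.967e-10 kg/(m^2*s)


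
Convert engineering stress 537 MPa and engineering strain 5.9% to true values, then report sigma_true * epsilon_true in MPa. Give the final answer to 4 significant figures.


sigma_true = sigma_eng * (1 + epsilon_eng)
sigma_true = 537 * (1 + 0.059) = 568.683 MPa
epsilon_true = ln(1 + epsilon_eng)
epsilon_true = ln(1 + 0.059) = 0.0573251
sigma_true * epsilon_true = 568.683 * 0.0573251 = 32.6 MPa


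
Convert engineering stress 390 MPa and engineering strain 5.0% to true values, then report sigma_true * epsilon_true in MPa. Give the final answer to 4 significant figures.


sigma_true = sigma_eng * (1 + epsilon_eng)
sigma_true = 390 * (1 + 0.05) = 409.5 MPa
epsilon_true = ln(1 + epsilon_eng)
epsilon_true = ln(1 + 0.05) = 0.0487902
sigma_true * epsilon_true = 409.5 * 0.0487902 = 19.98 MPa


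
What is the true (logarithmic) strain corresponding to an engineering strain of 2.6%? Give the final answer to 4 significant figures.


epsilon_true = ln(1 + epsilon_eng)
epsilon_true = ln(1 + 0.026)
epsilon_true = 0.02567


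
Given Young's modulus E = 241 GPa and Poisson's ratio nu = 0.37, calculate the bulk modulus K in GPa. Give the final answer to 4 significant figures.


K = E / (3*(1-2*nu))
K = 241 / (3*(1-2*0.37))
K = 309 GPa


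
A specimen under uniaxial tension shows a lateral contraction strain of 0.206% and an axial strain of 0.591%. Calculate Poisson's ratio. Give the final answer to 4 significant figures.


nu = -epsilon_lat / epsilon_axial
Lateral strain is contraction (negative), so using magnitudes:
nu = 0.206 / 0.591
nu = 0.3486


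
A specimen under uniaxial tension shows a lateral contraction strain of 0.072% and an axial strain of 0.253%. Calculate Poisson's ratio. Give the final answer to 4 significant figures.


nu = -epsilon_lat / epsilon_axial
Lateral strain is contraction (negative), so using magnitudes:
nu = 0.072 / 0.253
nu = 0.2846


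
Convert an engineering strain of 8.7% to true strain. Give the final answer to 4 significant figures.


epsilon_true = ln(1 + epsilon_eng)
epsilon_true = ln(1 + 0.087)
epsilon_true = 0.08342


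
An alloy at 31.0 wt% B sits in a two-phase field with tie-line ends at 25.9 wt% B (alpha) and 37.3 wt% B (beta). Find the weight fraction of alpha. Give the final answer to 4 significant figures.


f_alpha = (C_beta - C0) / (C_beta - C_alpha)
f_alpha = (37.3 - 31.0) / (37.3 - 25.9)
f_alpha = 0.5526


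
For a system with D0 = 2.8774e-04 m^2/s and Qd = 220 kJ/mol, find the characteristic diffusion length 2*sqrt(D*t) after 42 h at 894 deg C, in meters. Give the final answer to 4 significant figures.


Step 1: D = D0 * exp(-Qd/(R*T))
T = 1167.15 K
D = 2.8774e-04 * exp(-220e3 / (8.314 * 1167.15)) = 4.0998e-14 m^2/s
Step 2: L = 2*sqrt(D*t)
t = 42 h = 151200 s
L = 2*sqrt(4.0998e-14 * 151200) = 1.575e-04 m


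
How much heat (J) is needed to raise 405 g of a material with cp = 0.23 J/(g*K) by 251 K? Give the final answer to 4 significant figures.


Q = m * cp * dT
Q = 405 * 0.23 * 251
Q = 23380 J


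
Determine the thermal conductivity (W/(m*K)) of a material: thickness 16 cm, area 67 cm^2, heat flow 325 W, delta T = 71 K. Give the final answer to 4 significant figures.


k = Q*L / (A*dT)
L = 0.16 m, A = 6.7e-03 m^2
k = 325 * 0.16 / (6.7e-03 * 71)
k = 109.3 W/(m*K)


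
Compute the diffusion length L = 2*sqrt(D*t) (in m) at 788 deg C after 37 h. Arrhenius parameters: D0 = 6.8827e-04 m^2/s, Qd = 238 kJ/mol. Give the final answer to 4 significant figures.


Step 1: D = D0 * exp(-Qd/(R*T))
T = 1061.15 K
D = 6.8827e-04 * exp(-238e3 / (8.314 * 1061.15)) = 1.32401e-15 m^2/s
Step 2: L = 2*sqrt(D*t)
t = 37 h = 133200 s
L = 2*sqrt(1.32401e-15 * 133200) = 2.656e-05 m


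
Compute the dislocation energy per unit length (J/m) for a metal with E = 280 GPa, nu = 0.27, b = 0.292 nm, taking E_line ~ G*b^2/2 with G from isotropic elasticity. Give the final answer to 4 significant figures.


Step 1: G = E / (2*(1+nu))
G = 280 / (2*(1+0.27)) = 110.236 GPa = 1.10236e+11 Pa
Step 2: E_line = G*b^2/2
b = 0.292 nm = 2.92e-10 m
E_line = 0.5 * 1.10236e+11 * (2.92e-10)^2 = 4.7e-09 J/m


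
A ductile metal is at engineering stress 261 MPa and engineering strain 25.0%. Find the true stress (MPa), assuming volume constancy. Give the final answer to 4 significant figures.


sigma_true = sigma_eng * (1 + epsilon_eng)
sigma_true = 261 * (1 + 0.25)
sigma_true = 326.3 MPa


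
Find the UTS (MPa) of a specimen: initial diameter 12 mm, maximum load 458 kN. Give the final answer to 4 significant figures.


A0 = pi*(d/2)^2 = pi*(12/2)^2 = 113.097 mm^2
UTS = F_max / A0 = 458*1000 / 113.097
UTS = 4050 MPa


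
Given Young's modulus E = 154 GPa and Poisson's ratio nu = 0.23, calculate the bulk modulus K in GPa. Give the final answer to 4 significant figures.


K = E / (3*(1-2*nu))
K = 154 / (3*(1-2*0.23))
K = 95.06 GPa


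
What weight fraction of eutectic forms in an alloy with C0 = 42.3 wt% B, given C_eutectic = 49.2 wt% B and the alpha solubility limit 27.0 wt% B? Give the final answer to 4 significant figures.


f_primary = (C_e - C0) / (C_e - C_alpha_max)
f_primary = (49.2 - 42.3) / (49.2 - 27.0)
f_primary = 0.310811
f_eutectic = 1 - 0.310811 = 0.6892


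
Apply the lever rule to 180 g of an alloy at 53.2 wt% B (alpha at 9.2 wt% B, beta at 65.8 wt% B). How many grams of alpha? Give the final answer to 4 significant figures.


f_alpha = (C_beta - C0) / (C_beta - C_alpha)
f_alpha = (65.8 - 53.2) / (65.8 - 9.2) = 0.222615
m_alpha = f_alpha * m_total = 0.222615 * 180 = 40.07 g


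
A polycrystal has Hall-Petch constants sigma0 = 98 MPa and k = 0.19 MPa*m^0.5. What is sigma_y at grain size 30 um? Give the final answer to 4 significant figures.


sigma_y = sigma0 + k / sqrt(d)
d = 30 um = 3e-05 m
sigma_y = 98 + 0.19 / sqrt(3e-05)
sigma_y = 132.7 MPa


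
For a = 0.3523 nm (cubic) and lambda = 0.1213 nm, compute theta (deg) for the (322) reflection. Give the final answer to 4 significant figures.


d = a / sqrt(h^2+k^2+l^2)
d = 0.3523 / sqrt(17) = 0.0854453 nm
lambda = 2*d*sin(theta)  =>  sin(theta) = lambda / (2*d)
sin(theta) = 0.1213 / (2 * 0.0854453) = 0.709811
theta = 45.22 deg


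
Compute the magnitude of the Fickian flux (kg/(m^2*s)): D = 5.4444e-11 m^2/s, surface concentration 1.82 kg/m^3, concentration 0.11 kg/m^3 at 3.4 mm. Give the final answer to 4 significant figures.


J = -D * (dC/dx) = D * (C1 - C2) / dx
J = 5.4444e-11 * (1.82 - 0.11) / 3.4e-03
J = 2.738e-08 kg/(m^2*s)


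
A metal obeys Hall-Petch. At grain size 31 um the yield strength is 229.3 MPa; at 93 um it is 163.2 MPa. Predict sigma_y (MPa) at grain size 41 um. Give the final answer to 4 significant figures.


sigma_y = sigma0 + k / sqrt(d)
1/sqrt(d1) = 1/sqrt(3.1e-05) = 179.605;  1/sqrt(d2) = 103.695
k = (sigma1 - sigma2) / (1/sqrt(d1) - 1/sqrt(d2)) = (229.3 - 163.2) / (179.605 - 103.695) = 0.870766 MPa*m^0.5
sigma0 = sigma1 - k/sqrt(d1) = 229.3 - 0.870766*179.605 = 72.9057 MPa
sigma_y(d3) = 72.9057 + 0.870766 / sqrt(4.1e-05) = 208.9 MPa


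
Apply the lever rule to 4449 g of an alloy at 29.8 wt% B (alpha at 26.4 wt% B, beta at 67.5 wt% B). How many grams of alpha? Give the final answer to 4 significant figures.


f_alpha = (C_beta - C0) / (C_beta - C_alpha)
f_alpha = (67.5 - 29.8) / (67.5 - 26.4) = 0.917275
m_alpha = f_alpha * m_total = 0.917275 * 4449 = 4081 g


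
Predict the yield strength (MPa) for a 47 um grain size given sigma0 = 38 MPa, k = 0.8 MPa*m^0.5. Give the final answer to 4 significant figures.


sigma_y = sigma0 + k / sqrt(d)
d = 47 um = 4.7e-05 m
sigma_y = 38 + 0.8 / sqrt(4.7e-05)
sigma_y = 154.7 MPa


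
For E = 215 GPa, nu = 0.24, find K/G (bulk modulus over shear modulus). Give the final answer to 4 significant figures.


G = E / (2*(1+nu))
G = 215 / (2*(1+0.24)) = 86.6935 GPa
K = E / (3*(1-2*nu))
K = 215 / (3*(1-2*0.24)) = 137.821 GPa
K/G = 137.821 / 86.6935 = 1.59


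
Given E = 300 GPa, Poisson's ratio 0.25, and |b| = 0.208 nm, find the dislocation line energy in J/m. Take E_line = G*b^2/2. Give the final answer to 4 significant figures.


Step 1: G = E / (2*(1+nu))
G = 300 / (2*(1+0.25)) = 120 GPa = 1.2e+11 Pa
Step 2: E_line = G*b^2/2
b = 0.208 nm = 2.08e-10 m
E_line = 0.5 * 1.2e+11 * (2.08e-10)^2 = 2.596e-09 J/m


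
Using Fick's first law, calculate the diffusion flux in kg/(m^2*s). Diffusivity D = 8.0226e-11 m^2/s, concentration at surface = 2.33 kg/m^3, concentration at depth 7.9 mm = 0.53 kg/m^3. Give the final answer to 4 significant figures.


J = -D * (dC/dx) = D * (C1 - C2) / dx
J = 8.0226e-11 * (2.33 - 0.53) / 7.9e-03
J = 1.828e-08 kg/(m^2*s)


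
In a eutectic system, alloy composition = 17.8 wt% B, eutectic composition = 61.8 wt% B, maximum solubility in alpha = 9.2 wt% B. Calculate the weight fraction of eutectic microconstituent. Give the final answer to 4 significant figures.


f_primary = (C_e - C0) / (C_e - C_alpha_max)
f_primary = (61.8 - 17.8) / (61.8 - 9.2)
f_primary = 0.836502
f_eutectic = 1 - 0.836502 = 0.1635


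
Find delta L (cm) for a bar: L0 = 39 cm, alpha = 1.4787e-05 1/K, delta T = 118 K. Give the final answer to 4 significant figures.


dL = L0 * alpha * dT
dL = 39 * 1.4787e-05 * 118
dL = 0.06805 cm


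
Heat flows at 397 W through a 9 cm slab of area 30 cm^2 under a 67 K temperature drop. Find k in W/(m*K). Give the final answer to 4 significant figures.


k = Q*L / (A*dT)
L = 0.09 m, A = 3e-03 m^2
k = 397 * 0.09 / (3e-03 * 67)
k = 177.8 W/(m*K)


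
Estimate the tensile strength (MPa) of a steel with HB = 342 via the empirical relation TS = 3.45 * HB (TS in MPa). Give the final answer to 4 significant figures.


TS (MPa) = 3.45 * HB
TS = 3.45 * 342
TS = 1180 MPa


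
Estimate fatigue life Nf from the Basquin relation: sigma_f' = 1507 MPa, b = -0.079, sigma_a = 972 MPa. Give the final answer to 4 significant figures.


sigma_a = sigma_f' * (2*Nf)^b
2*Nf = (sigma_a / sigma_f')^(1/b)
2*Nf = (972 / 1507)^(1/-0.079)
2*Nf = 257.467
Nf = 128.7 cycles


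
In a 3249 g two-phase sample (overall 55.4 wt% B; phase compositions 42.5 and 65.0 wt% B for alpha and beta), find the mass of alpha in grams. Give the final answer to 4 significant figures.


f_alpha = (C_beta - C0) / (C_beta - C_alpha)
f_alpha = (65.0 - 55.4) / (65.0 - 42.5) = 0.426667
m_alpha = f_alpha * m_total = 0.426667 * 3249 = 1386 g


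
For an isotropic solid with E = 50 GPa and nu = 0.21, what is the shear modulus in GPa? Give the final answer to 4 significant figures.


G = E / (2*(1+nu))
G = 50 / (2*(1+0.21))
G = 20.66 GPa


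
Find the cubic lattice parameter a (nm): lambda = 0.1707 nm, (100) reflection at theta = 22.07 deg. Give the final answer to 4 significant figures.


d = lambda / (2*sin(theta))
d = 0.1707 / (2*sin(22.07 deg))
d = 0.227152 nm
a = d * sqrt(h^2+k^2+l^2) = 0.227152 * sqrt(1)
a = 0.2272 nm


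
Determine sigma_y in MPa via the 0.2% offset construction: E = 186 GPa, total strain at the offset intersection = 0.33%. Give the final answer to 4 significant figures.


Offset strain = 0.002
Elastic strain at yield = total_strain - offset = 3.3e-03 - 0.002 = 1.3e-03
sigma_y = E * elastic_strain = 186000 * 1.3e-03
sigma_y = 241.8 MPa


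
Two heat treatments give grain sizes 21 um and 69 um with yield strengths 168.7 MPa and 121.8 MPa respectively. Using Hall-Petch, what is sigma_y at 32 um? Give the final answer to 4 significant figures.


sigma_y = sigma0 + k / sqrt(d)
1/sqrt(d1) = 1/sqrt(2.1e-05) = 218.218;  1/sqrt(d2) = 120.386
k = (sigma1 - sigma2) / (1/sqrt(d1) - 1/sqrt(d2)) = (168.7 - 121.8) / (218.218 - 120.386) = 0.479393 MPa*m^0.5
sigma0 = sigma1 - k/sqrt(d1) = 168.7 - 0.479393*218.218 = 64.0879 MPa
sigma_y(d3) = 64.0879 + 0.479393 / sqrt(3.2e-05) = 148.8 MPa


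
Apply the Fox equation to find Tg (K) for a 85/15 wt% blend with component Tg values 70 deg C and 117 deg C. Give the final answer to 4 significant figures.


1/Tg = w1/Tg1 + w2/Tg2 (in Kelvin)
Tg1 = 343.15 K, Tg2 = 390.15 K
1/Tg = 0.85/343.15 + 0.15/390.15
Tg = 349.5 K


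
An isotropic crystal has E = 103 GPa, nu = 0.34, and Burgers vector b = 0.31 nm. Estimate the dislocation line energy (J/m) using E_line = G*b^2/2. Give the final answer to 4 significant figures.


Step 1: G = E / (2*(1+nu))
G = 103 / (2*(1+0.34)) = 38.4328 GPa = 3.84328e+10 Pa
Step 2: E_line = G*b^2/2
b = 0.31 nm = 3.1e-10 m
E_line = 0.5 * 3.84328e+10 * (3.1e-10)^2 = 1.847e-09 J/m


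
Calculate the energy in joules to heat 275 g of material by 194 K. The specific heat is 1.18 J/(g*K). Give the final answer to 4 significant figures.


Q = m * cp * dT
Q = 275 * 1.18 * 194
Q = 62950 J


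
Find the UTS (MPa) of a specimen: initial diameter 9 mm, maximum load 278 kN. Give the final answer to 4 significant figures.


A0 = pi*(d/2)^2 = pi*(9/2)^2 = 63.6173 mm^2
UTS = F_max / A0 = 278*1000 / 63.6173
UTS = 4370 MPa


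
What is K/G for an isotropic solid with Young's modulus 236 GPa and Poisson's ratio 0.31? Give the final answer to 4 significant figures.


G = E / (2*(1+nu))
G = 236 / (2*(1+0.31)) = 90.0763 GPa
K = E / (3*(1-2*nu))
K = 236 / (3*(1-2*0.31)) = 207.018 GPa
K/G = 207.018 / 90.0763 = 2.298


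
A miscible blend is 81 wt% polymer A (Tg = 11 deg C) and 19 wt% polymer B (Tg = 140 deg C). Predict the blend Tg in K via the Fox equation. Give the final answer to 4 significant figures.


1/Tg = w1/Tg1 + w2/Tg2 (in Kelvin)
Tg1 = 284.15 K, Tg2 = 413.15 K
1/Tg = 0.81/284.15 + 0.19/413.15
Tg = 302.1 K


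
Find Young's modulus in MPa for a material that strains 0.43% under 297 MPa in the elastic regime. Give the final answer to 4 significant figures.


E = sigma / epsilon
epsilon = 0.43% = 4.3e-03
E = 297 / 4.3e-03
E = 69070 MPa


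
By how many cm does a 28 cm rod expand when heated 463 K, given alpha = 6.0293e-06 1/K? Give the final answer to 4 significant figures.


dL = L0 * alpha * dT
dL = 28 * 6.0293e-06 * 463
dL = 0.07816 cm


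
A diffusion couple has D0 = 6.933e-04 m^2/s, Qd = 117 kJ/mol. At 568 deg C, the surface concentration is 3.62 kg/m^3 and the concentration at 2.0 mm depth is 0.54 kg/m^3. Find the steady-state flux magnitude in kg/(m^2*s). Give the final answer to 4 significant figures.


Step 1: D = D0 * exp(-Qd/(R*T))
T = 568 + 273.15 = 841.15 K
D = 6.933e-04 * exp(-117e3 / (8.314 * 841.15)) = 3.75895e-11 m^2/s
Step 2: J = D * (C1 - C2) / dx
J = 3.75895e-11 * (3.62 - 0.54) / 2e-03
J = 5.789e-08 kg/(m^2*s)


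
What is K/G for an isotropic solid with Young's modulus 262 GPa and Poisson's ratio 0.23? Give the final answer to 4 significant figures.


G = E / (2*(1+nu))
G = 262 / (2*(1+0.23)) = 106.504 GPa
K = E / (3*(1-2*nu))
K = 262 / (3*(1-2*0.23)) = 161.728 GPa
K/G = 161.728 / 106.504 = 1.519


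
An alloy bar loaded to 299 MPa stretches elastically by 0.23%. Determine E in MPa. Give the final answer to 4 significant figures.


E = sigma / epsilon
epsilon = 0.23% = 2.3e-03
E = 299 / 2.3e-03
E = 130000 MPa


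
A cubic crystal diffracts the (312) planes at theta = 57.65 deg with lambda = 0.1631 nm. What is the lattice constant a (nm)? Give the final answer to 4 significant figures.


d = lambda / (2*sin(theta))
d = 0.1631 / (2*sin(57.65 deg))
d = 0.0965323 nm
a = d * sqrt(h^2+k^2+l^2) = 0.0965323 * sqrt(14)
a = 0.3612 nm


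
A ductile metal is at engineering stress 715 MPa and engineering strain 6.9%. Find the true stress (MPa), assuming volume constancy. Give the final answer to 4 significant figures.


sigma_true = sigma_eng * (1 + epsilon_eng)
sigma_true = 715 * (1 + 0.069)
sigma_true = 764.3 MPa


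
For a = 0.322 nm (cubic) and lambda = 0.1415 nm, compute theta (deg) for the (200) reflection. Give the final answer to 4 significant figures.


d = a / sqrt(h^2+k^2+l^2)
d = 0.322 / sqrt(4) = 0.161 nm
lambda = 2*d*sin(theta)  =>  sin(theta) = lambda / (2*d)
sin(theta) = 0.1415 / (2 * 0.161) = 0.439441
theta = 26.07 deg


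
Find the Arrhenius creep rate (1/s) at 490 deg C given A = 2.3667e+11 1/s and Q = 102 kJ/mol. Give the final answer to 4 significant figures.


rate = A * exp(-Q / (R*T))
T = 490 + 273.15 = 763.15 K
rate = 2.3667e+11 * exp(-102e3 / (8.314 * 763.15))
rate = 24680 1/s


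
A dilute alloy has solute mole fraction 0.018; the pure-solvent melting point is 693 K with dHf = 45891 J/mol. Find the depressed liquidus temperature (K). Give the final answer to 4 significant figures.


dT = R*Tm^2*x / dHf
dT = 8.314 * 693^2 * 0.018 / 45891
dT = 1.56611 K
T_new = 693 - 1.56611 = 691.4 K


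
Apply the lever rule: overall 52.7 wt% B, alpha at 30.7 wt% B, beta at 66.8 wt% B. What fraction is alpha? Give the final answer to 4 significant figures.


f_alpha = (C_beta - C0) / (C_beta - C_alpha)
f_alpha = (66.8 - 52.7) / (66.8 - 30.7)
f_alpha = 0.3906


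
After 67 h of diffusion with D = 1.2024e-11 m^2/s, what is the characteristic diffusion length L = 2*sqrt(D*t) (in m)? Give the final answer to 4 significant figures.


t = 67 hr = 241200 s
Diffusion length = 2*sqrt(D*t)
= 2*sqrt(1.2024e-11 * 241200)
= 3.406e-03 m


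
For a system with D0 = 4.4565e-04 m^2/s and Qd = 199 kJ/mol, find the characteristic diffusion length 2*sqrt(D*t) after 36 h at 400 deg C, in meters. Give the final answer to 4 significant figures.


Step 1: D = D0 * exp(-Qd/(R*T))
T = 673.15 K
D = 4.4565e-04 * exp(-199e3 / (8.314 * 673.15)) = 1.60905e-19 m^2/s
Step 2: L = 2*sqrt(D*t)
t = 36 h = 129600 s
L = 2*sqrt(1.60905e-19 * 129600) = 2.888e-07 m


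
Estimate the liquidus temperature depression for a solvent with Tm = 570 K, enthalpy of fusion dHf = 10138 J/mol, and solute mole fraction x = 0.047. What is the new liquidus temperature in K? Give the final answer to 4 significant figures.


dT = R*Tm^2*x / dHf
dT = 8.314 * 570^2 * 0.047 / 10138
dT = 12.5229 K
T_new = 570 - 12.5229 = 557.5 K


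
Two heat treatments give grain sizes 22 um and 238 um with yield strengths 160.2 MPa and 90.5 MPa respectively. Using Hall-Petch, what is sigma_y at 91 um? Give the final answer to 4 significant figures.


sigma_y = sigma0 + k / sqrt(d)
1/sqrt(d1) = 1/sqrt(2.2e-05) = 213.201;  1/sqrt(d2) = 64.8204
k = (sigma1 - sigma2) / (1/sqrt(d1) - 1/sqrt(d2)) = (160.2 - 90.5) / (213.201 - 64.8204) = 0.469739 MPa*m^0.5
sigma0 = sigma1 - k/sqrt(d1) = 160.2 - 0.469739*213.201 = 60.0514 MPa
sigma_y(d3) = 60.0514 + 0.469739 / sqrt(9.1e-05) = 109.3 MPa


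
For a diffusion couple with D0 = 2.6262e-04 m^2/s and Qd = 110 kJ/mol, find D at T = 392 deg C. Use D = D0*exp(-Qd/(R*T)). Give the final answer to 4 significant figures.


D = D0 * exp(-Qd / (R*T))
T = 665.15 K
D = 2.6262e-04 * exp(-110e3 / (8.314 * 665.15))
D = 6.035e-13 m^2/s


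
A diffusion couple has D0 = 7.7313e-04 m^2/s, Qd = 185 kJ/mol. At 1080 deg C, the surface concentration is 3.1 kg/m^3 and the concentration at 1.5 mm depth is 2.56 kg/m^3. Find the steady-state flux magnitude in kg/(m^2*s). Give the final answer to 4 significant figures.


Step 1: D = D0 * exp(-Qd/(R*T))
T = 1080 + 273.15 = 1353.15 K
D = 7.7313e-04 * exp(-185e3 / (8.314 * 1353.15)) = 5.57927e-11 m^2/s
Step 2: J = D * (C1 - C2) / dx
J = 5.57927e-11 * (3.1 - 2.56) / 1.5e-03
J = 2.009e-08 kg/(m^2*s)


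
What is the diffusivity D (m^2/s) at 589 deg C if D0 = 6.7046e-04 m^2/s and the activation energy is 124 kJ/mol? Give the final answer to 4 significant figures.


D = D0 * exp(-Qd / (R*T))
T = 862.15 K
D = 6.7046e-04 * exp(-124e3 / (8.314 * 862.15))
D = 2.058e-11 m^2/s


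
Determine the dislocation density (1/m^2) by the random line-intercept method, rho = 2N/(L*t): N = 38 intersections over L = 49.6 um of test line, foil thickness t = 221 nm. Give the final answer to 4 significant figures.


rho = 2N / (L * t)
L = 49.6 um = 4.96e-05 m, t = 221 nm = 2.21e-07 m
rho = 2 * 38 / (4.96e-05 * 2.21e-07)
rho = 6.933e+12 1/m^2


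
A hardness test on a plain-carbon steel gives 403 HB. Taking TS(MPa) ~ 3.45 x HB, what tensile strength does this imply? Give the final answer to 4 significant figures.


TS (MPa) = 3.45 * HB
TS = 3.45 * 403
TS = 1390 MPa


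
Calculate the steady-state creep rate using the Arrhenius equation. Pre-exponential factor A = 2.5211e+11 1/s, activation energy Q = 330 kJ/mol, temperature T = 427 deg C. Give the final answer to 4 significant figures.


rate = A * exp(-Q / (R*T))
T = 427 + 273.15 = 700.15 K
rate = 2.5211e+11 * exp(-330e3 / (8.314 * 700.15))
rate = 6.041e-14 1/s


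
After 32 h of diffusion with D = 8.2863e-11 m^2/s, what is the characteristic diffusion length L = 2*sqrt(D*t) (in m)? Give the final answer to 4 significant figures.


t = 32 hr = 115200 s
Diffusion length = 2*sqrt(D*t)
= 2*sqrt(8.2863e-11 * 115200)
= 6.179e-03 m


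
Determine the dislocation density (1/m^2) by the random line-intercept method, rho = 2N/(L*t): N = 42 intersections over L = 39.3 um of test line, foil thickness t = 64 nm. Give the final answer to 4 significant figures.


rho = 2N / (L * t)
L = 39.3 um = 3.93e-05 m, t = 64 nm = 6.4e-08 m
rho = 2 * 42 / (3.93e-05 * 6.4e-08)
rho = 3.34e+13 1/m^2


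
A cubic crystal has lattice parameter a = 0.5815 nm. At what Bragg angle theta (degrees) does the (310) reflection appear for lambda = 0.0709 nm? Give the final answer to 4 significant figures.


d = a / sqrt(h^2+k^2+l^2)
d = 0.5815 / sqrt(10) = 0.183886 nm
lambda = 2*d*sin(theta)  =>  sin(theta) = lambda / (2*d)
sin(theta) = 0.0709 / (2 * 0.183886) = 0.192782
theta = 11.12 deg


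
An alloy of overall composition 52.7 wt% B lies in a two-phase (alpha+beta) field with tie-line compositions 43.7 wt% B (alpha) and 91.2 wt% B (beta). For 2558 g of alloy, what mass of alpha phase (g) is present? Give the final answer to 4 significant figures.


f_alpha = (C_beta - C0) / (C_beta - C_alpha)
f_alpha = (91.2 - 52.7) / (91.2 - 43.7) = 0.810526
m_alpha = f_alpha * m_total = 0.810526 * 2558 = 2073 g


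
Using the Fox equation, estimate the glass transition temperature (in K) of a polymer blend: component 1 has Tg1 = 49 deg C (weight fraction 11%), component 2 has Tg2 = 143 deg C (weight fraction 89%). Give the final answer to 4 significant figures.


1/Tg = w1/Tg1 + w2/Tg2 (in Kelvin)
Tg1 = 322.15 K, Tg2 = 416.15 K
1/Tg = 0.11/322.15 + 0.89/416.15
Tg = 403.2 K


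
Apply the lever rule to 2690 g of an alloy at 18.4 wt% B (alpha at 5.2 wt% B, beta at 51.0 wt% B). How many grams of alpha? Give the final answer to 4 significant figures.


f_alpha = (C_beta - C0) / (C_beta - C_alpha)
f_alpha = (51.0 - 18.4) / (51.0 - 5.2) = 0.71179
m_alpha = f_alpha * m_total = 0.71179 * 2690 = 1915 g


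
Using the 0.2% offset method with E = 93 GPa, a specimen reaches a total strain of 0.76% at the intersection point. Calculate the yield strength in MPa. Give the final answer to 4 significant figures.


Offset strain = 0.002
Elastic strain at yield = total_strain - offset = 7.6e-03 - 0.002 = 5.6e-03
sigma_y = E * elastic_strain = 93000 * 5.6e-03
sigma_y = 520.8 MPa


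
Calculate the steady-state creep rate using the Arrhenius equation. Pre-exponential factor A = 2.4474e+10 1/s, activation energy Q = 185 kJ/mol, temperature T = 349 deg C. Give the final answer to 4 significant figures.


rate = A * exp(-Q / (R*T))
T = 349 + 273.15 = 622.15 K
rate = 2.4474e+10 * exp(-185e3 / (8.314 * 622.15))
rate = 7.176e-06 1/s


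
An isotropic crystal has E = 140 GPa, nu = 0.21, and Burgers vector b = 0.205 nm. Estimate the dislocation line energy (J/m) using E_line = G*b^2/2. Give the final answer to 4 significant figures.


Step 1: G = E / (2*(1+nu))
G = 140 / (2*(1+0.21)) = 57.8512 GPa = 5.78512e+10 Pa
Step 2: E_line = G*b^2/2
b = 0.205 nm = 2.05e-10 m
E_line = 0.5 * 5.78512e+10 * (2.05e-10)^2 = 1.216e-09 J/m


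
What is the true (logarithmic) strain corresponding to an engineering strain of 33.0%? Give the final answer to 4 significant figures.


epsilon_true = ln(1 + epsilon_eng)
epsilon_true = ln(1 + 0.33)
epsilon_true = 0.2852


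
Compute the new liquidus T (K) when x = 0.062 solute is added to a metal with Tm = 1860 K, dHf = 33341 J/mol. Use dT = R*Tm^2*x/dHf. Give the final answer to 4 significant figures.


dT = R*Tm^2*x / dHf
dT = 8.314 * 1860^2 * 0.062 / 33341
dT = 53.4871 K
T_new = 1860 - 53.4871 = 1807 K


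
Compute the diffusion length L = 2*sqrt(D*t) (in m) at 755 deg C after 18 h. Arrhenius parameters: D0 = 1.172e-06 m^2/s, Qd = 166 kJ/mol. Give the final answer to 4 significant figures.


Step 1: D = D0 * exp(-Qd/(R*T))
T = 1028.15 K
D = 1.172e-06 * exp(-166e3 / (8.314 * 1028.15)) = 4.31596e-15 m^2/s
Step 2: L = 2*sqrt(D*t)
t = 18 h = 64800 s
L = 2*sqrt(4.31596e-15 * 64800) = 3.345e-05 m


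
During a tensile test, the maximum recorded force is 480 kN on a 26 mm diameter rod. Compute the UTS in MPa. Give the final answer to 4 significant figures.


A0 = pi*(d/2)^2 = pi*(26/2)^2 = 530.929 mm^2
UTS = F_max / A0 = 480*1000 / 530.929
UTS = 904.1 MPa


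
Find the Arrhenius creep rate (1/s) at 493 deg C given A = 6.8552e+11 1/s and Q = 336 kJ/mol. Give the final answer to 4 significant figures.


rate = A * exp(-Q / (R*T))
T = 493 + 273.15 = 766.15 K
rate = 6.8552e+11 * exp(-336e3 / (8.314 * 766.15))
rate = 8.46e-12 1/s


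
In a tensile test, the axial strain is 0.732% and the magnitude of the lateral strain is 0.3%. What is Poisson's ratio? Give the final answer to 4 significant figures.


nu = -epsilon_lat / epsilon_axial
Lateral strain is contraction (negative), so using magnitudes:
nu = 0.3 / 0.732
nu = 0.4098


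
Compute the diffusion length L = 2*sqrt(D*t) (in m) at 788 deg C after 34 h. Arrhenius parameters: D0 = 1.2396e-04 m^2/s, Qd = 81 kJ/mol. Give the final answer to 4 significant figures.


Step 1: D = D0 * exp(-Qd/(R*T))
T = 1061.15 K
D = 1.2396e-04 * exp(-81e3 / (8.314 * 1061.15)) = 1.27629e-08 m^2/s
Step 2: L = 2*sqrt(D*t)
t = 34 h = 122400 s
L = 2*sqrt(1.27629e-08 * 122400) = 0.07905 m


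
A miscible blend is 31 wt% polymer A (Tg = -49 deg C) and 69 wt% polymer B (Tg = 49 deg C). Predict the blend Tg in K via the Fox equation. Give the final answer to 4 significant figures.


1/Tg = w1/Tg1 + w2/Tg2 (in Kelvin)
Tg1 = 224.15 K, Tg2 = 322.15 K
1/Tg = 0.31/224.15 + 0.69/322.15
Tg = 283.7 K


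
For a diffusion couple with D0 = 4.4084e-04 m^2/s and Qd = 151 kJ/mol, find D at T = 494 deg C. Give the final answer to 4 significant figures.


D = D0 * exp(-Qd / (R*T))
T = 767.15 K
D = 4.4084e-04 * exp(-151e3 / (8.314 * 767.15))
D = 2.304e-14 m^2/s


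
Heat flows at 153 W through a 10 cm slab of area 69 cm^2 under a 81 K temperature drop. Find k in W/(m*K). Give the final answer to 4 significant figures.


k = Q*L / (A*dT)
L = 0.1 m, A = 6.9e-03 m^2
k = 153 * 0.1 / (6.9e-03 * 81)
k = 27.38 W/(m*K)


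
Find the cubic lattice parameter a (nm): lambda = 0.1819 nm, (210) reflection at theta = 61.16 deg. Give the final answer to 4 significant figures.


d = lambda / (2*sin(theta))
d = 0.1819 / (2*sin(61.16 deg))
d = 0.103828 nm
a = d * sqrt(h^2+k^2+l^2) = 0.103828 * sqrt(5)
a = 0.2322 nm


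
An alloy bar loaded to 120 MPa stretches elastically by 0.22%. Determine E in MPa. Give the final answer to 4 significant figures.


E = sigma / epsilon
epsilon = 0.22% = 2.2e-03
E = 120 / 2.2e-03
E = 54550 MPa


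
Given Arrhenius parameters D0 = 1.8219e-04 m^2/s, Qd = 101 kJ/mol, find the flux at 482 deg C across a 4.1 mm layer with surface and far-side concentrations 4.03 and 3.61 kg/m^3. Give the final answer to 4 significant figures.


Step 1: D = D0 * exp(-Qd/(R*T))
T = 482 + 273.15 = 755.15 K
D = 1.8219e-04 * exp(-101e3 / (8.314 * 755.15)) = 1.87923e-11 m^2/s
Step 2: J = D * (C1 - C2) / dx
J = 1.87923e-11 * (4.03 - 3.61) / 4.1e-03
J = 1.925e-09 kg/(m^2*s)


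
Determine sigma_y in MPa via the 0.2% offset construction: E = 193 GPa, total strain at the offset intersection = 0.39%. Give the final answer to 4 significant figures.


Offset strain = 0.002
Elastic strain at yield = total_strain - offset = 3.9e-03 - 0.002 = 1.9e-03
sigma_y = E * elastic_strain = 193000 * 1.9e-03
sigma_y = 366.7 MPa


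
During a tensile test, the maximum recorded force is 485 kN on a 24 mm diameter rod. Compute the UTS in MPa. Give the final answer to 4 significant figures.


A0 = pi*(d/2)^2 = pi*(24/2)^2 = 452.389 mm^2
UTS = F_max / A0 = 485*1000 / 452.389
UTS = 1072 MPa


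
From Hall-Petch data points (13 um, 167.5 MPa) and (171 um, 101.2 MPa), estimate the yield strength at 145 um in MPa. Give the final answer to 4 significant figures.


sigma_y = sigma0 + k / sqrt(d)
1/sqrt(d1) = 1/sqrt(1.3e-05) = 277.35;  1/sqrt(d2) = 76.4719
k = (sigma1 - sigma2) / (1/sqrt(d1) - 1/sqrt(d2)) = (167.5 - 101.2) / (277.35 - 76.4719) = 0.330051 MPa*m^0.5
sigma0 = sigma1 - k/sqrt(d1) = 167.5 - 0.330051*277.35 = 75.9604 MPa
sigma_y(d3) = 75.9604 + 0.330051 / sqrt(1.45e-04) = 103.4 MPa
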